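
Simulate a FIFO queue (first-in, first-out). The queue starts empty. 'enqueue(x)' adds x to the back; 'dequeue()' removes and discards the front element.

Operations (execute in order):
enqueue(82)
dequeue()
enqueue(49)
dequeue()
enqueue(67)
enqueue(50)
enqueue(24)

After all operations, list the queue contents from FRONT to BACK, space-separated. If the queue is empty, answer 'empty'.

Answer: 67 50 24

Derivation:
enqueue(82): [82]
dequeue(): []
enqueue(49): [49]
dequeue(): []
enqueue(67): [67]
enqueue(50): [67, 50]
enqueue(24): [67, 50, 24]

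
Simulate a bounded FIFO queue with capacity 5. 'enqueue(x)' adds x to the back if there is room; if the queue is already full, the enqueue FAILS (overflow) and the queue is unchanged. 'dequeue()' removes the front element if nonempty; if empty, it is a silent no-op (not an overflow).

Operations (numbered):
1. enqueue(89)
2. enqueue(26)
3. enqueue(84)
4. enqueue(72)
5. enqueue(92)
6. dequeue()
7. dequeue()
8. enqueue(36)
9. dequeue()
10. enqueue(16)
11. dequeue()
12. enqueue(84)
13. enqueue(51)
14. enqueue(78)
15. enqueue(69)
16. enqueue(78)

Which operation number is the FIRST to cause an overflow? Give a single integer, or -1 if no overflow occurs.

1. enqueue(89): size=1
2. enqueue(26): size=2
3. enqueue(84): size=3
4. enqueue(72): size=4
5. enqueue(92): size=5
6. dequeue(): size=4
7. dequeue(): size=3
8. enqueue(36): size=4
9. dequeue(): size=3
10. enqueue(16): size=4
11. dequeue(): size=3
12. enqueue(84): size=4
13. enqueue(51): size=5
14. enqueue(78): size=5=cap → OVERFLOW (fail)
15. enqueue(69): size=5=cap → OVERFLOW (fail)
16. enqueue(78): size=5=cap → OVERFLOW (fail)

Answer: 14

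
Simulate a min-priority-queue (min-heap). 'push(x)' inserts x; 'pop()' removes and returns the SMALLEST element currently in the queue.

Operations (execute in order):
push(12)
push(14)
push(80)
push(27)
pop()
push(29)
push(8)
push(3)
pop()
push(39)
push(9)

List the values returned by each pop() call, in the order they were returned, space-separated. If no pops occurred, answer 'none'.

push(12): heap contents = [12]
push(14): heap contents = [12, 14]
push(80): heap contents = [12, 14, 80]
push(27): heap contents = [12, 14, 27, 80]
pop() → 12: heap contents = [14, 27, 80]
push(29): heap contents = [14, 27, 29, 80]
push(8): heap contents = [8, 14, 27, 29, 80]
push(3): heap contents = [3, 8, 14, 27, 29, 80]
pop() → 3: heap contents = [8, 14, 27, 29, 80]
push(39): heap contents = [8, 14, 27, 29, 39, 80]
push(9): heap contents = [8, 9, 14, 27, 29, 39, 80]

Answer: 12 3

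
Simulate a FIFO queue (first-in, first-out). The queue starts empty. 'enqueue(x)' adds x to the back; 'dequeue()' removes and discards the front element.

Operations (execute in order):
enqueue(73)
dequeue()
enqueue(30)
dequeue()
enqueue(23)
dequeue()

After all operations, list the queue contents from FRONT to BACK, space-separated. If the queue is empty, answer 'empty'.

enqueue(73): [73]
dequeue(): []
enqueue(30): [30]
dequeue(): []
enqueue(23): [23]
dequeue(): []

Answer: empty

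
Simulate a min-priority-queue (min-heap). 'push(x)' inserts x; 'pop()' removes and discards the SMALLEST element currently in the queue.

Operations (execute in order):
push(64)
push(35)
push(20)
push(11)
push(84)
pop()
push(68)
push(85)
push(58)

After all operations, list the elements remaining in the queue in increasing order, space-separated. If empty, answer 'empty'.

push(64): heap contents = [64]
push(35): heap contents = [35, 64]
push(20): heap contents = [20, 35, 64]
push(11): heap contents = [11, 20, 35, 64]
push(84): heap contents = [11, 20, 35, 64, 84]
pop() → 11: heap contents = [20, 35, 64, 84]
push(68): heap contents = [20, 35, 64, 68, 84]
push(85): heap contents = [20, 35, 64, 68, 84, 85]
push(58): heap contents = [20, 35, 58, 64, 68, 84, 85]

Answer: 20 35 58 64 68 84 85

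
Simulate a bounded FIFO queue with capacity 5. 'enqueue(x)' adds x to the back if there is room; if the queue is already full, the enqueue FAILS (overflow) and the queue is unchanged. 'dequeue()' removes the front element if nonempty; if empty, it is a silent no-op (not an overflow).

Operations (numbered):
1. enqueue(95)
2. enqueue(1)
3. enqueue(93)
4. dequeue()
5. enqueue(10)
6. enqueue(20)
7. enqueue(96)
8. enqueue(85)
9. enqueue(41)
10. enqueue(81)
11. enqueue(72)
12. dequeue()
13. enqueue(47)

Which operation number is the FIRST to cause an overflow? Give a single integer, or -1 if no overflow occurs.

1. enqueue(95): size=1
2. enqueue(1): size=2
3. enqueue(93): size=3
4. dequeue(): size=2
5. enqueue(10): size=3
6. enqueue(20): size=4
7. enqueue(96): size=5
8. enqueue(85): size=5=cap → OVERFLOW (fail)
9. enqueue(41): size=5=cap → OVERFLOW (fail)
10. enqueue(81): size=5=cap → OVERFLOW (fail)
11. enqueue(72): size=5=cap → OVERFLOW (fail)
12. dequeue(): size=4
13. enqueue(47): size=5

Answer: 8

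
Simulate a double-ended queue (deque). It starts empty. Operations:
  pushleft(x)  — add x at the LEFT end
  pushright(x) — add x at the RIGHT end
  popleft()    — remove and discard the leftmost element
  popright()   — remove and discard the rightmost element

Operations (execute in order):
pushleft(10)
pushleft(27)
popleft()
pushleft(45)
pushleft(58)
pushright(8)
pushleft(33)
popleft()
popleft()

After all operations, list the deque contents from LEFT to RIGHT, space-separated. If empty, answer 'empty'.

pushleft(10): [10]
pushleft(27): [27, 10]
popleft(): [10]
pushleft(45): [45, 10]
pushleft(58): [58, 45, 10]
pushright(8): [58, 45, 10, 8]
pushleft(33): [33, 58, 45, 10, 8]
popleft(): [58, 45, 10, 8]
popleft(): [45, 10, 8]

Answer: 45 10 8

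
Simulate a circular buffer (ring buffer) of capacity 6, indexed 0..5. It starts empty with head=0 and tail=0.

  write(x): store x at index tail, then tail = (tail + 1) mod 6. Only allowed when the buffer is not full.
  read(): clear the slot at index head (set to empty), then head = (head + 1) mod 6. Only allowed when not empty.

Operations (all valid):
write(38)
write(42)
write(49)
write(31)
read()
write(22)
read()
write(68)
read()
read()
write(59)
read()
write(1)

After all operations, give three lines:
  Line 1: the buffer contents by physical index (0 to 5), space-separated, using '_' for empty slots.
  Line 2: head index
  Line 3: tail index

write(38): buf=[38 _ _ _ _ _], head=0, tail=1, size=1
write(42): buf=[38 42 _ _ _ _], head=0, tail=2, size=2
write(49): buf=[38 42 49 _ _ _], head=0, tail=3, size=3
write(31): buf=[38 42 49 31 _ _], head=0, tail=4, size=4
read(): buf=[_ 42 49 31 _ _], head=1, tail=4, size=3
write(22): buf=[_ 42 49 31 22 _], head=1, tail=5, size=4
read(): buf=[_ _ 49 31 22 _], head=2, tail=5, size=3
write(68): buf=[_ _ 49 31 22 68], head=2, tail=0, size=4
read(): buf=[_ _ _ 31 22 68], head=3, tail=0, size=3
read(): buf=[_ _ _ _ 22 68], head=4, tail=0, size=2
write(59): buf=[59 _ _ _ 22 68], head=4, tail=1, size=3
read(): buf=[59 _ _ _ _ 68], head=5, tail=1, size=2
write(1): buf=[59 1 _ _ _ 68], head=5, tail=2, size=3

Answer: 59 1 _ _ _ 68
5
2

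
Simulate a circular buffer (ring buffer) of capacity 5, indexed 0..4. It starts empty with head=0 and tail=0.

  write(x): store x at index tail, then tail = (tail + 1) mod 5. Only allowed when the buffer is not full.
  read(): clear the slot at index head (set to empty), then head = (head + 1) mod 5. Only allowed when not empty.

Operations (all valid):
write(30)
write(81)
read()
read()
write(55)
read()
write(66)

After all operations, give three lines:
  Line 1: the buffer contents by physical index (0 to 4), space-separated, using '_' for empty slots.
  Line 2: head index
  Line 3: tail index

Answer: _ _ _ 66 _
3
4

Derivation:
write(30): buf=[30 _ _ _ _], head=0, tail=1, size=1
write(81): buf=[30 81 _ _ _], head=0, tail=2, size=2
read(): buf=[_ 81 _ _ _], head=1, tail=2, size=1
read(): buf=[_ _ _ _ _], head=2, tail=2, size=0
write(55): buf=[_ _ 55 _ _], head=2, tail=3, size=1
read(): buf=[_ _ _ _ _], head=3, tail=3, size=0
write(66): buf=[_ _ _ 66 _], head=3, tail=4, size=1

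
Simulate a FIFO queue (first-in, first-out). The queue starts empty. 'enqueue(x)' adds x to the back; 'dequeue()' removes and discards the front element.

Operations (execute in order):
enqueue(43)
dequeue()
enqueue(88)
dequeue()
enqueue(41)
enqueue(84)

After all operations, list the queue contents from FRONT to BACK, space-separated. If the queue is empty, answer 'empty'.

Answer: 41 84

Derivation:
enqueue(43): [43]
dequeue(): []
enqueue(88): [88]
dequeue(): []
enqueue(41): [41]
enqueue(84): [41, 84]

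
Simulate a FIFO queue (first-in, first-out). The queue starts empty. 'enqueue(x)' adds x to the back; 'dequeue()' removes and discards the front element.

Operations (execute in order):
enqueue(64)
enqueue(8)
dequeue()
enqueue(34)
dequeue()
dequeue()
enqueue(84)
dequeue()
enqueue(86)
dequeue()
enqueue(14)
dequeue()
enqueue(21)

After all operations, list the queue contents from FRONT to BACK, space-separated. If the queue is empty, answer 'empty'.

enqueue(64): [64]
enqueue(8): [64, 8]
dequeue(): [8]
enqueue(34): [8, 34]
dequeue(): [34]
dequeue(): []
enqueue(84): [84]
dequeue(): []
enqueue(86): [86]
dequeue(): []
enqueue(14): [14]
dequeue(): []
enqueue(21): [21]

Answer: 21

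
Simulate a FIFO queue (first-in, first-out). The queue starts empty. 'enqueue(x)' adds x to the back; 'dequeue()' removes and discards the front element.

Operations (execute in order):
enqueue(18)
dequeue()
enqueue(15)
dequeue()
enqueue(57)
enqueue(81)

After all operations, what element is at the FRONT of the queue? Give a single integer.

Answer: 57

Derivation:
enqueue(18): queue = [18]
dequeue(): queue = []
enqueue(15): queue = [15]
dequeue(): queue = []
enqueue(57): queue = [57]
enqueue(81): queue = [57, 81]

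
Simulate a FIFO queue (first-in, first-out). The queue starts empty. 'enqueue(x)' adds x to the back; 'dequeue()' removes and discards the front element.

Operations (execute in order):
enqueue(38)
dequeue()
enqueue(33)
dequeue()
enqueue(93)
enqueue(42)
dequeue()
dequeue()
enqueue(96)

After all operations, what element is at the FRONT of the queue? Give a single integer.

Answer: 96

Derivation:
enqueue(38): queue = [38]
dequeue(): queue = []
enqueue(33): queue = [33]
dequeue(): queue = []
enqueue(93): queue = [93]
enqueue(42): queue = [93, 42]
dequeue(): queue = [42]
dequeue(): queue = []
enqueue(96): queue = [96]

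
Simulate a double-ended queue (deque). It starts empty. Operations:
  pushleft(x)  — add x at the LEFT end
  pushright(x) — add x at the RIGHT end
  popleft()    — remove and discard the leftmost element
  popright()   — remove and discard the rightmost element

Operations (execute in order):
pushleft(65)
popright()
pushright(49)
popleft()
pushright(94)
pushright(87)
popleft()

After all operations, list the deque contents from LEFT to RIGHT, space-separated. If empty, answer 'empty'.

pushleft(65): [65]
popright(): []
pushright(49): [49]
popleft(): []
pushright(94): [94]
pushright(87): [94, 87]
popleft(): [87]

Answer: 87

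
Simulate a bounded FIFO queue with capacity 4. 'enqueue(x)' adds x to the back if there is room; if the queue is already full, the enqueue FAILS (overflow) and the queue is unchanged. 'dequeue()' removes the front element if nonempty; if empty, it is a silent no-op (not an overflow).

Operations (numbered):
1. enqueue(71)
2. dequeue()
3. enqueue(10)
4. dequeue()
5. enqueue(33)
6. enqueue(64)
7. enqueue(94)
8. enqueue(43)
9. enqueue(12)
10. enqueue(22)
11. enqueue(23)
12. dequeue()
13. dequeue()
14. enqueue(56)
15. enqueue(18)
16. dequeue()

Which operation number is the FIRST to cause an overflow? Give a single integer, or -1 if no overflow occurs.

Answer: 9

Derivation:
1. enqueue(71): size=1
2. dequeue(): size=0
3. enqueue(10): size=1
4. dequeue(): size=0
5. enqueue(33): size=1
6. enqueue(64): size=2
7. enqueue(94): size=3
8. enqueue(43): size=4
9. enqueue(12): size=4=cap → OVERFLOW (fail)
10. enqueue(22): size=4=cap → OVERFLOW (fail)
11. enqueue(23): size=4=cap → OVERFLOW (fail)
12. dequeue(): size=3
13. dequeue(): size=2
14. enqueue(56): size=3
15. enqueue(18): size=4
16. dequeue(): size=3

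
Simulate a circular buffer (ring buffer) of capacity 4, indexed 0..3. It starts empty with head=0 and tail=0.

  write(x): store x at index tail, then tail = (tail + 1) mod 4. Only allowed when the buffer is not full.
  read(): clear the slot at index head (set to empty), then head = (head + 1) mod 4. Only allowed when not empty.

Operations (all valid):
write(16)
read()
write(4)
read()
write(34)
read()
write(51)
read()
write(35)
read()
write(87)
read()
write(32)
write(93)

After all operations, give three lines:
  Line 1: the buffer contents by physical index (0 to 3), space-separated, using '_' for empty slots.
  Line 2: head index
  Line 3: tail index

Answer: _ _ 32 93
2
0

Derivation:
write(16): buf=[16 _ _ _], head=0, tail=1, size=1
read(): buf=[_ _ _ _], head=1, tail=1, size=0
write(4): buf=[_ 4 _ _], head=1, tail=2, size=1
read(): buf=[_ _ _ _], head=2, tail=2, size=0
write(34): buf=[_ _ 34 _], head=2, tail=3, size=1
read(): buf=[_ _ _ _], head=3, tail=3, size=0
write(51): buf=[_ _ _ 51], head=3, tail=0, size=1
read(): buf=[_ _ _ _], head=0, tail=0, size=0
write(35): buf=[35 _ _ _], head=0, tail=1, size=1
read(): buf=[_ _ _ _], head=1, tail=1, size=0
write(87): buf=[_ 87 _ _], head=1, tail=2, size=1
read(): buf=[_ _ _ _], head=2, tail=2, size=0
write(32): buf=[_ _ 32 _], head=2, tail=3, size=1
write(93): buf=[_ _ 32 93], head=2, tail=0, size=2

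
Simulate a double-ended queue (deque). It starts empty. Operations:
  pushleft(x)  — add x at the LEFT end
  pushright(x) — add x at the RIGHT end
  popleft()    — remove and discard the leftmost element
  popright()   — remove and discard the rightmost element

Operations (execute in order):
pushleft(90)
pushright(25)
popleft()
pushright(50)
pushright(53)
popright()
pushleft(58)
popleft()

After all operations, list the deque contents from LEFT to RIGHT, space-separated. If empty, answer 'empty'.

Answer: 25 50

Derivation:
pushleft(90): [90]
pushright(25): [90, 25]
popleft(): [25]
pushright(50): [25, 50]
pushright(53): [25, 50, 53]
popright(): [25, 50]
pushleft(58): [58, 25, 50]
popleft(): [25, 50]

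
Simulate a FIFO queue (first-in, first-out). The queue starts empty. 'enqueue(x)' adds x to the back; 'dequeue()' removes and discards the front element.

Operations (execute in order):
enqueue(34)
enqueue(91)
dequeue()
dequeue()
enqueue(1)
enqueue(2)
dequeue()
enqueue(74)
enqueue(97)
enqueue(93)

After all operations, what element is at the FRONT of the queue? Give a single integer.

enqueue(34): queue = [34]
enqueue(91): queue = [34, 91]
dequeue(): queue = [91]
dequeue(): queue = []
enqueue(1): queue = [1]
enqueue(2): queue = [1, 2]
dequeue(): queue = [2]
enqueue(74): queue = [2, 74]
enqueue(97): queue = [2, 74, 97]
enqueue(93): queue = [2, 74, 97, 93]

Answer: 2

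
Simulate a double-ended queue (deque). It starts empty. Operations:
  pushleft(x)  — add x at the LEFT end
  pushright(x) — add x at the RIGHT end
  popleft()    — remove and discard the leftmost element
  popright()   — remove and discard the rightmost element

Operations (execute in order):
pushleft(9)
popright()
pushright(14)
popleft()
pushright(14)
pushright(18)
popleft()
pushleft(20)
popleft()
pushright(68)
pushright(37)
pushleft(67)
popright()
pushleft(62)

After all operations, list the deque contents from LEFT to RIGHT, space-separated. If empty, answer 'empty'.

Answer: 62 67 18 68

Derivation:
pushleft(9): [9]
popright(): []
pushright(14): [14]
popleft(): []
pushright(14): [14]
pushright(18): [14, 18]
popleft(): [18]
pushleft(20): [20, 18]
popleft(): [18]
pushright(68): [18, 68]
pushright(37): [18, 68, 37]
pushleft(67): [67, 18, 68, 37]
popright(): [67, 18, 68]
pushleft(62): [62, 67, 18, 68]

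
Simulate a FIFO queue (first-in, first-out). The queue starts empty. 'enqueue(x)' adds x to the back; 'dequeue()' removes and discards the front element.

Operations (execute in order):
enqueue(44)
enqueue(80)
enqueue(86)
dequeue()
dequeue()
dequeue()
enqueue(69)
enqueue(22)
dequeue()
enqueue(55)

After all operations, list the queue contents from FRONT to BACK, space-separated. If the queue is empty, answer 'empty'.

Answer: 22 55

Derivation:
enqueue(44): [44]
enqueue(80): [44, 80]
enqueue(86): [44, 80, 86]
dequeue(): [80, 86]
dequeue(): [86]
dequeue(): []
enqueue(69): [69]
enqueue(22): [69, 22]
dequeue(): [22]
enqueue(55): [22, 55]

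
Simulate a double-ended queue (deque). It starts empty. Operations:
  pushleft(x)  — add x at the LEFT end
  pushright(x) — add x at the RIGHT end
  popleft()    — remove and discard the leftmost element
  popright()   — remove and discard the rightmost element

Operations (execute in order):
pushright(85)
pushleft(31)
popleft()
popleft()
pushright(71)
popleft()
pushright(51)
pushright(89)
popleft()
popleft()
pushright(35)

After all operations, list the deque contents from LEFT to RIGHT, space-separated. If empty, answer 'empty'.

pushright(85): [85]
pushleft(31): [31, 85]
popleft(): [85]
popleft(): []
pushright(71): [71]
popleft(): []
pushright(51): [51]
pushright(89): [51, 89]
popleft(): [89]
popleft(): []
pushright(35): [35]

Answer: 35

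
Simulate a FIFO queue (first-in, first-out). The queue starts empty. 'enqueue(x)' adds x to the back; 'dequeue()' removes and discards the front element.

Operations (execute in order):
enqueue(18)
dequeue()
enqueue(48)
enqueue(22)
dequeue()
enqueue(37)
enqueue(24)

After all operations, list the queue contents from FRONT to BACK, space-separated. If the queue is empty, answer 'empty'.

Answer: 22 37 24

Derivation:
enqueue(18): [18]
dequeue(): []
enqueue(48): [48]
enqueue(22): [48, 22]
dequeue(): [22]
enqueue(37): [22, 37]
enqueue(24): [22, 37, 24]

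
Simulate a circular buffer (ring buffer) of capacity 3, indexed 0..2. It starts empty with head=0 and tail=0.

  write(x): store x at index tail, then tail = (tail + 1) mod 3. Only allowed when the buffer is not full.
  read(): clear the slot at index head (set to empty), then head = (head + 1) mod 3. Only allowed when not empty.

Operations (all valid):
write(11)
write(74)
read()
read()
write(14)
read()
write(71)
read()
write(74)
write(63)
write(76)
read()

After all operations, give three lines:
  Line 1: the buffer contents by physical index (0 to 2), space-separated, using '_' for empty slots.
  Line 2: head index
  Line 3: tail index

Answer: 76 _ 63
2
1

Derivation:
write(11): buf=[11 _ _], head=0, tail=1, size=1
write(74): buf=[11 74 _], head=0, tail=2, size=2
read(): buf=[_ 74 _], head=1, tail=2, size=1
read(): buf=[_ _ _], head=2, tail=2, size=0
write(14): buf=[_ _ 14], head=2, tail=0, size=1
read(): buf=[_ _ _], head=0, tail=0, size=0
write(71): buf=[71 _ _], head=0, tail=1, size=1
read(): buf=[_ _ _], head=1, tail=1, size=0
write(74): buf=[_ 74 _], head=1, tail=2, size=1
write(63): buf=[_ 74 63], head=1, tail=0, size=2
write(76): buf=[76 74 63], head=1, tail=1, size=3
read(): buf=[76 _ 63], head=2, tail=1, size=2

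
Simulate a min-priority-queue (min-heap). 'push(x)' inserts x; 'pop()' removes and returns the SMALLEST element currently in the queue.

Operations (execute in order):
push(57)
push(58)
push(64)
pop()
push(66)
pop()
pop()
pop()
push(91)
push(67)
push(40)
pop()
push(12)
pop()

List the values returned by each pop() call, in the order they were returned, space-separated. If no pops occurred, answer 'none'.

push(57): heap contents = [57]
push(58): heap contents = [57, 58]
push(64): heap contents = [57, 58, 64]
pop() → 57: heap contents = [58, 64]
push(66): heap contents = [58, 64, 66]
pop() → 58: heap contents = [64, 66]
pop() → 64: heap contents = [66]
pop() → 66: heap contents = []
push(91): heap contents = [91]
push(67): heap contents = [67, 91]
push(40): heap contents = [40, 67, 91]
pop() → 40: heap contents = [67, 91]
push(12): heap contents = [12, 67, 91]
pop() → 12: heap contents = [67, 91]

Answer: 57 58 64 66 40 12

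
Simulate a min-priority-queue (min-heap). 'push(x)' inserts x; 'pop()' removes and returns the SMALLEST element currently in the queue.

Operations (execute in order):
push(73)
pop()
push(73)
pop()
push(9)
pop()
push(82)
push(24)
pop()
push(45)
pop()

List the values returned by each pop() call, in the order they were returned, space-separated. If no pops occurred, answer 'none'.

Answer: 73 73 9 24 45

Derivation:
push(73): heap contents = [73]
pop() → 73: heap contents = []
push(73): heap contents = [73]
pop() → 73: heap contents = []
push(9): heap contents = [9]
pop() → 9: heap contents = []
push(82): heap contents = [82]
push(24): heap contents = [24, 82]
pop() → 24: heap contents = [82]
push(45): heap contents = [45, 82]
pop() → 45: heap contents = [82]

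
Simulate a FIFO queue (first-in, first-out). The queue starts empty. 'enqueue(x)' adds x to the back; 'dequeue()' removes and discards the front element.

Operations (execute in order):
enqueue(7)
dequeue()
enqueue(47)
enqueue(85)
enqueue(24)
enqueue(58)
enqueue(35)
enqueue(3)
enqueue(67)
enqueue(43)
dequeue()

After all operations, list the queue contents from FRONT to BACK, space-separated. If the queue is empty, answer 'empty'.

enqueue(7): [7]
dequeue(): []
enqueue(47): [47]
enqueue(85): [47, 85]
enqueue(24): [47, 85, 24]
enqueue(58): [47, 85, 24, 58]
enqueue(35): [47, 85, 24, 58, 35]
enqueue(3): [47, 85, 24, 58, 35, 3]
enqueue(67): [47, 85, 24, 58, 35, 3, 67]
enqueue(43): [47, 85, 24, 58, 35, 3, 67, 43]
dequeue(): [85, 24, 58, 35, 3, 67, 43]

Answer: 85 24 58 35 3 67 43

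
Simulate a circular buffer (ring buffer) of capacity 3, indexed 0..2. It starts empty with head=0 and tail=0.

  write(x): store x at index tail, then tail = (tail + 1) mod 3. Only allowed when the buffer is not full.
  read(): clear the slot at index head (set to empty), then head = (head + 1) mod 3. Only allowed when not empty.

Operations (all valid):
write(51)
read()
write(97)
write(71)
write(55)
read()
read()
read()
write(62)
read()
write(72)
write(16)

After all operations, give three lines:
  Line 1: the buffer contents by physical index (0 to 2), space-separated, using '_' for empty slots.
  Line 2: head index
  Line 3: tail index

write(51): buf=[51 _ _], head=0, tail=1, size=1
read(): buf=[_ _ _], head=1, tail=1, size=0
write(97): buf=[_ 97 _], head=1, tail=2, size=1
write(71): buf=[_ 97 71], head=1, tail=0, size=2
write(55): buf=[55 97 71], head=1, tail=1, size=3
read(): buf=[55 _ 71], head=2, tail=1, size=2
read(): buf=[55 _ _], head=0, tail=1, size=1
read(): buf=[_ _ _], head=1, tail=1, size=0
write(62): buf=[_ 62 _], head=1, tail=2, size=1
read(): buf=[_ _ _], head=2, tail=2, size=0
write(72): buf=[_ _ 72], head=2, tail=0, size=1
write(16): buf=[16 _ 72], head=2, tail=1, size=2

Answer: 16 _ 72
2
1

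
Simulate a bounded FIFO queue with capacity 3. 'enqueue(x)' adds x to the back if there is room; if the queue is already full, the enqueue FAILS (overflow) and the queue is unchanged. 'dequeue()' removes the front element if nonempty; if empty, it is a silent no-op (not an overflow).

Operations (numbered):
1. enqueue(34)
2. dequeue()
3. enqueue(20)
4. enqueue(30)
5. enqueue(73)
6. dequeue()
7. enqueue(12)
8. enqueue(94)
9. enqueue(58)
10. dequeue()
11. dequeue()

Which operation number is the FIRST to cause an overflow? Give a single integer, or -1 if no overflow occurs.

1. enqueue(34): size=1
2. dequeue(): size=0
3. enqueue(20): size=1
4. enqueue(30): size=2
5. enqueue(73): size=3
6. dequeue(): size=2
7. enqueue(12): size=3
8. enqueue(94): size=3=cap → OVERFLOW (fail)
9. enqueue(58): size=3=cap → OVERFLOW (fail)
10. dequeue(): size=2
11. dequeue(): size=1

Answer: 8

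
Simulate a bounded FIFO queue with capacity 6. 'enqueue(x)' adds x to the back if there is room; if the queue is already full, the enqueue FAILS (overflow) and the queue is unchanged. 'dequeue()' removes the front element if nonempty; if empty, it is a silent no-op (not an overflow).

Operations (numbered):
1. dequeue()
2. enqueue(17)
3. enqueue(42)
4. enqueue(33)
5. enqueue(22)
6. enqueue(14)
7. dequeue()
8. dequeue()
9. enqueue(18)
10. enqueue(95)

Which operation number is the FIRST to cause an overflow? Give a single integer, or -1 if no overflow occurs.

Answer: -1

Derivation:
1. dequeue(): empty, no-op, size=0
2. enqueue(17): size=1
3. enqueue(42): size=2
4. enqueue(33): size=3
5. enqueue(22): size=4
6. enqueue(14): size=5
7. dequeue(): size=4
8. dequeue(): size=3
9. enqueue(18): size=4
10. enqueue(95): size=5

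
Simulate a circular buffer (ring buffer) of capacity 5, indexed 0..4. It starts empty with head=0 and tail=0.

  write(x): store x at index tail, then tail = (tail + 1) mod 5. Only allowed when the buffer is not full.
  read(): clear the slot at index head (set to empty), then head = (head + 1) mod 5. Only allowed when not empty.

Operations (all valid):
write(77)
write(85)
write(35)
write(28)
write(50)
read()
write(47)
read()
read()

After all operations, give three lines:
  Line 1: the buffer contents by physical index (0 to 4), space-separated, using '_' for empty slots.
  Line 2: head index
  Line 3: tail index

write(77): buf=[77 _ _ _ _], head=0, tail=1, size=1
write(85): buf=[77 85 _ _ _], head=0, tail=2, size=2
write(35): buf=[77 85 35 _ _], head=0, tail=3, size=3
write(28): buf=[77 85 35 28 _], head=0, tail=4, size=4
write(50): buf=[77 85 35 28 50], head=0, tail=0, size=5
read(): buf=[_ 85 35 28 50], head=1, tail=0, size=4
write(47): buf=[47 85 35 28 50], head=1, tail=1, size=5
read(): buf=[47 _ 35 28 50], head=2, tail=1, size=4
read(): buf=[47 _ _ 28 50], head=3, tail=1, size=3

Answer: 47 _ _ 28 50
3
1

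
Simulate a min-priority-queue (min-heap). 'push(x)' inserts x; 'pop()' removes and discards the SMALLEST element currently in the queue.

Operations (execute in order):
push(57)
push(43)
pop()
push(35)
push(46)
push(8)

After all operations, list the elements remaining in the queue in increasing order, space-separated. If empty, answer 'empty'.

push(57): heap contents = [57]
push(43): heap contents = [43, 57]
pop() → 43: heap contents = [57]
push(35): heap contents = [35, 57]
push(46): heap contents = [35, 46, 57]
push(8): heap contents = [8, 35, 46, 57]

Answer: 8 35 46 57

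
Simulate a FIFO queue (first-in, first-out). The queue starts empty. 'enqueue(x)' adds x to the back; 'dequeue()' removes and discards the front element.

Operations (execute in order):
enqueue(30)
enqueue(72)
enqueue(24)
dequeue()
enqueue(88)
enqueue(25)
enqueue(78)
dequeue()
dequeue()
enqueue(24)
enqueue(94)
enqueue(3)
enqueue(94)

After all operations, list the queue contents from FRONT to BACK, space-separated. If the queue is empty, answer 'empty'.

enqueue(30): [30]
enqueue(72): [30, 72]
enqueue(24): [30, 72, 24]
dequeue(): [72, 24]
enqueue(88): [72, 24, 88]
enqueue(25): [72, 24, 88, 25]
enqueue(78): [72, 24, 88, 25, 78]
dequeue(): [24, 88, 25, 78]
dequeue(): [88, 25, 78]
enqueue(24): [88, 25, 78, 24]
enqueue(94): [88, 25, 78, 24, 94]
enqueue(3): [88, 25, 78, 24, 94, 3]
enqueue(94): [88, 25, 78, 24, 94, 3, 94]

Answer: 88 25 78 24 94 3 94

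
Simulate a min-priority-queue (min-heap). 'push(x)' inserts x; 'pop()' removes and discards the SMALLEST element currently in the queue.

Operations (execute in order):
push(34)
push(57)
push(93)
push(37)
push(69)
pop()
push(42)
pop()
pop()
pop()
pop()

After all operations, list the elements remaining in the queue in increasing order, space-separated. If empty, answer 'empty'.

Answer: 93

Derivation:
push(34): heap contents = [34]
push(57): heap contents = [34, 57]
push(93): heap contents = [34, 57, 93]
push(37): heap contents = [34, 37, 57, 93]
push(69): heap contents = [34, 37, 57, 69, 93]
pop() → 34: heap contents = [37, 57, 69, 93]
push(42): heap contents = [37, 42, 57, 69, 93]
pop() → 37: heap contents = [42, 57, 69, 93]
pop() → 42: heap contents = [57, 69, 93]
pop() → 57: heap contents = [69, 93]
pop() → 69: heap contents = [93]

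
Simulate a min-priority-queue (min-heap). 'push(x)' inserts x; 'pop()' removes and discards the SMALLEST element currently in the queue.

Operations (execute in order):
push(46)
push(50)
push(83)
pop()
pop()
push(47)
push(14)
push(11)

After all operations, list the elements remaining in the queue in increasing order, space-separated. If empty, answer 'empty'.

Answer: 11 14 47 83

Derivation:
push(46): heap contents = [46]
push(50): heap contents = [46, 50]
push(83): heap contents = [46, 50, 83]
pop() → 46: heap contents = [50, 83]
pop() → 50: heap contents = [83]
push(47): heap contents = [47, 83]
push(14): heap contents = [14, 47, 83]
push(11): heap contents = [11, 14, 47, 83]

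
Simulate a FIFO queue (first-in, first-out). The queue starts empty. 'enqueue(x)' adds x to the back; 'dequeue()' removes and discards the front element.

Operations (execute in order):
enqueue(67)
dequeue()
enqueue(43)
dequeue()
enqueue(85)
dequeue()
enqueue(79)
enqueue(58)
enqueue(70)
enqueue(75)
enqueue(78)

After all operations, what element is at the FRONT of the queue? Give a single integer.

Answer: 79

Derivation:
enqueue(67): queue = [67]
dequeue(): queue = []
enqueue(43): queue = [43]
dequeue(): queue = []
enqueue(85): queue = [85]
dequeue(): queue = []
enqueue(79): queue = [79]
enqueue(58): queue = [79, 58]
enqueue(70): queue = [79, 58, 70]
enqueue(75): queue = [79, 58, 70, 75]
enqueue(78): queue = [79, 58, 70, 75, 78]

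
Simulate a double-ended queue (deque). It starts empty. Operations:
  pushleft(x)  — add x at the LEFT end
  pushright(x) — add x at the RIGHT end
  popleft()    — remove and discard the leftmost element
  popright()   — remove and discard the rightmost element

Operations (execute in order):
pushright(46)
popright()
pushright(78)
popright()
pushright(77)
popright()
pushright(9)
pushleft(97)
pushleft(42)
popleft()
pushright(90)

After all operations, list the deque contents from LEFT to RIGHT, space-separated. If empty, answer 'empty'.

pushright(46): [46]
popright(): []
pushright(78): [78]
popright(): []
pushright(77): [77]
popright(): []
pushright(9): [9]
pushleft(97): [97, 9]
pushleft(42): [42, 97, 9]
popleft(): [97, 9]
pushright(90): [97, 9, 90]

Answer: 97 9 90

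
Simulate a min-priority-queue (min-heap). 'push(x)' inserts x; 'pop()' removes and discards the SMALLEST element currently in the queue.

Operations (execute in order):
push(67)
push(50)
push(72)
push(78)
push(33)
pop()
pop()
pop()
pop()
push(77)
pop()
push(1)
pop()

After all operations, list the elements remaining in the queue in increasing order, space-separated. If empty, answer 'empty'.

push(67): heap contents = [67]
push(50): heap contents = [50, 67]
push(72): heap contents = [50, 67, 72]
push(78): heap contents = [50, 67, 72, 78]
push(33): heap contents = [33, 50, 67, 72, 78]
pop() → 33: heap contents = [50, 67, 72, 78]
pop() → 50: heap contents = [67, 72, 78]
pop() → 67: heap contents = [72, 78]
pop() → 72: heap contents = [78]
push(77): heap contents = [77, 78]
pop() → 77: heap contents = [78]
push(1): heap contents = [1, 78]
pop() → 1: heap contents = [78]

Answer: 78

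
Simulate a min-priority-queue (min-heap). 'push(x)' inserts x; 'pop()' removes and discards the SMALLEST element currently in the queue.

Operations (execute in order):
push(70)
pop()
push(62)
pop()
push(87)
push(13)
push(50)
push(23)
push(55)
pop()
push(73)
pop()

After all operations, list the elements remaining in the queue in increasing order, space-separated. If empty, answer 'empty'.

Answer: 50 55 73 87

Derivation:
push(70): heap contents = [70]
pop() → 70: heap contents = []
push(62): heap contents = [62]
pop() → 62: heap contents = []
push(87): heap contents = [87]
push(13): heap contents = [13, 87]
push(50): heap contents = [13, 50, 87]
push(23): heap contents = [13, 23, 50, 87]
push(55): heap contents = [13, 23, 50, 55, 87]
pop() → 13: heap contents = [23, 50, 55, 87]
push(73): heap contents = [23, 50, 55, 73, 87]
pop() → 23: heap contents = [50, 55, 73, 87]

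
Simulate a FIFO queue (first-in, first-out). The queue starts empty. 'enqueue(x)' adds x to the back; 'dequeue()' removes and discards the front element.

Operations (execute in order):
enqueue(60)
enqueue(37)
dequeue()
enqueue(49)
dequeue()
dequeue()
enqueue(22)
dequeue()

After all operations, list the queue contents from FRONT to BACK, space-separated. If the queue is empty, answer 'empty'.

enqueue(60): [60]
enqueue(37): [60, 37]
dequeue(): [37]
enqueue(49): [37, 49]
dequeue(): [49]
dequeue(): []
enqueue(22): [22]
dequeue(): []

Answer: empty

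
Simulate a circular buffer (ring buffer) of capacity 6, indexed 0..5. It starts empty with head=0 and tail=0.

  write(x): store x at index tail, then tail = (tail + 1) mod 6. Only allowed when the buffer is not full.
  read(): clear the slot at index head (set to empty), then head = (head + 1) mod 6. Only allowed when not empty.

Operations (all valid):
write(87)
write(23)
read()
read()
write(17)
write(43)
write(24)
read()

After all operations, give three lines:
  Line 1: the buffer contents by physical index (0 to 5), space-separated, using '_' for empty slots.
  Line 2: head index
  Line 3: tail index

Answer: _ _ _ 43 24 _
3
5

Derivation:
write(87): buf=[87 _ _ _ _ _], head=0, tail=1, size=1
write(23): buf=[87 23 _ _ _ _], head=0, tail=2, size=2
read(): buf=[_ 23 _ _ _ _], head=1, tail=2, size=1
read(): buf=[_ _ _ _ _ _], head=2, tail=2, size=0
write(17): buf=[_ _ 17 _ _ _], head=2, tail=3, size=1
write(43): buf=[_ _ 17 43 _ _], head=2, tail=4, size=2
write(24): buf=[_ _ 17 43 24 _], head=2, tail=5, size=3
read(): buf=[_ _ _ 43 24 _], head=3, tail=5, size=2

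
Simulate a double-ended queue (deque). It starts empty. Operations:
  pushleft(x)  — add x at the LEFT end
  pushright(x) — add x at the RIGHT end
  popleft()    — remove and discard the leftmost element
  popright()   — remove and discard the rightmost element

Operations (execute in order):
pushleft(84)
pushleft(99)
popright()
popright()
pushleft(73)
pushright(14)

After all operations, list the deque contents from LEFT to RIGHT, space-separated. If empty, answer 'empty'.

Answer: 73 14

Derivation:
pushleft(84): [84]
pushleft(99): [99, 84]
popright(): [99]
popright(): []
pushleft(73): [73]
pushright(14): [73, 14]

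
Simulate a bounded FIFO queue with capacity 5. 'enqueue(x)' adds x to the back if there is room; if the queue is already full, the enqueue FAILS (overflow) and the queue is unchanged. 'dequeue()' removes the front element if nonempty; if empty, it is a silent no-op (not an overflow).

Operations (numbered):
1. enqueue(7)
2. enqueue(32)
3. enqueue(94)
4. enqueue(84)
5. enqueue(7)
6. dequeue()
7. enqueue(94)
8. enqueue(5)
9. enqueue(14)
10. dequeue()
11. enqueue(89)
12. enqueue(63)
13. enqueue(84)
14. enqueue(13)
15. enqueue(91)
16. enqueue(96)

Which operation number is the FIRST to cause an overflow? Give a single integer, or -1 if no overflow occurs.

Answer: 8

Derivation:
1. enqueue(7): size=1
2. enqueue(32): size=2
3. enqueue(94): size=3
4. enqueue(84): size=4
5. enqueue(7): size=5
6. dequeue(): size=4
7. enqueue(94): size=5
8. enqueue(5): size=5=cap → OVERFLOW (fail)
9. enqueue(14): size=5=cap → OVERFLOW (fail)
10. dequeue(): size=4
11. enqueue(89): size=5
12. enqueue(63): size=5=cap → OVERFLOW (fail)
13. enqueue(84): size=5=cap → OVERFLOW (fail)
14. enqueue(13): size=5=cap → OVERFLOW (fail)
15. enqueue(91): size=5=cap → OVERFLOW (fail)
16. enqueue(96): size=5=cap → OVERFLOW (fail)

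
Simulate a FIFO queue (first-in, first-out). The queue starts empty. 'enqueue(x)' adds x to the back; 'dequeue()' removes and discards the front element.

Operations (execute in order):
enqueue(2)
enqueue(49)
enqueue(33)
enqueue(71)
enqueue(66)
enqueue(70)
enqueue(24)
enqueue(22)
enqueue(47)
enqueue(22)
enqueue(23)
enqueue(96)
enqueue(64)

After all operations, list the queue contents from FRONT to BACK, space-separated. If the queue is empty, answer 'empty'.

Answer: 2 49 33 71 66 70 24 22 47 22 23 96 64

Derivation:
enqueue(2): [2]
enqueue(49): [2, 49]
enqueue(33): [2, 49, 33]
enqueue(71): [2, 49, 33, 71]
enqueue(66): [2, 49, 33, 71, 66]
enqueue(70): [2, 49, 33, 71, 66, 70]
enqueue(24): [2, 49, 33, 71, 66, 70, 24]
enqueue(22): [2, 49, 33, 71, 66, 70, 24, 22]
enqueue(47): [2, 49, 33, 71, 66, 70, 24, 22, 47]
enqueue(22): [2, 49, 33, 71, 66, 70, 24, 22, 47, 22]
enqueue(23): [2, 49, 33, 71, 66, 70, 24, 22, 47, 22, 23]
enqueue(96): [2, 49, 33, 71, 66, 70, 24, 22, 47, 22, 23, 96]
enqueue(64): [2, 49, 33, 71, 66, 70, 24, 22, 47, 22, 23, 96, 64]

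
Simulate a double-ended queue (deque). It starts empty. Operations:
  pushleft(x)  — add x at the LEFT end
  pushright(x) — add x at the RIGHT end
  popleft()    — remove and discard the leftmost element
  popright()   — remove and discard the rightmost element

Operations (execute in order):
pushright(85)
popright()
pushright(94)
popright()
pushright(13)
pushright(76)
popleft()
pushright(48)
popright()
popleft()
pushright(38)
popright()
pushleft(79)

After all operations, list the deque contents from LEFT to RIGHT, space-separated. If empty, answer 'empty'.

pushright(85): [85]
popright(): []
pushright(94): [94]
popright(): []
pushright(13): [13]
pushright(76): [13, 76]
popleft(): [76]
pushright(48): [76, 48]
popright(): [76]
popleft(): []
pushright(38): [38]
popright(): []
pushleft(79): [79]

Answer: 79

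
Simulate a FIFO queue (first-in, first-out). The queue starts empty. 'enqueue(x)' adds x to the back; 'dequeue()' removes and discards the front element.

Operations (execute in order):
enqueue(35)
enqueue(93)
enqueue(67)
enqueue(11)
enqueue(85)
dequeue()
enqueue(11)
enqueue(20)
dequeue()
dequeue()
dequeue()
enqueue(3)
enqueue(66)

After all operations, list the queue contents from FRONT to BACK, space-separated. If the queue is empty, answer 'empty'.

Answer: 85 11 20 3 66

Derivation:
enqueue(35): [35]
enqueue(93): [35, 93]
enqueue(67): [35, 93, 67]
enqueue(11): [35, 93, 67, 11]
enqueue(85): [35, 93, 67, 11, 85]
dequeue(): [93, 67, 11, 85]
enqueue(11): [93, 67, 11, 85, 11]
enqueue(20): [93, 67, 11, 85, 11, 20]
dequeue(): [67, 11, 85, 11, 20]
dequeue(): [11, 85, 11, 20]
dequeue(): [85, 11, 20]
enqueue(3): [85, 11, 20, 3]
enqueue(66): [85, 11, 20, 3, 66]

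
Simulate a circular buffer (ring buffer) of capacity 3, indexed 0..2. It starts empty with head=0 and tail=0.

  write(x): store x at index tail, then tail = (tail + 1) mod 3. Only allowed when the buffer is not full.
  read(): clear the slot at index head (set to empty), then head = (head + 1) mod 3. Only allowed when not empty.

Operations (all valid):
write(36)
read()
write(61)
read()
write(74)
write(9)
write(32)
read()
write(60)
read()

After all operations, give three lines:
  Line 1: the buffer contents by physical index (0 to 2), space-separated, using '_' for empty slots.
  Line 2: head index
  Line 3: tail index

write(36): buf=[36 _ _], head=0, tail=1, size=1
read(): buf=[_ _ _], head=1, tail=1, size=0
write(61): buf=[_ 61 _], head=1, tail=2, size=1
read(): buf=[_ _ _], head=2, tail=2, size=0
write(74): buf=[_ _ 74], head=2, tail=0, size=1
write(9): buf=[9 _ 74], head=2, tail=1, size=2
write(32): buf=[9 32 74], head=2, tail=2, size=3
read(): buf=[9 32 _], head=0, tail=2, size=2
write(60): buf=[9 32 60], head=0, tail=0, size=3
read(): buf=[_ 32 60], head=1, tail=0, size=2

Answer: _ 32 60
1
0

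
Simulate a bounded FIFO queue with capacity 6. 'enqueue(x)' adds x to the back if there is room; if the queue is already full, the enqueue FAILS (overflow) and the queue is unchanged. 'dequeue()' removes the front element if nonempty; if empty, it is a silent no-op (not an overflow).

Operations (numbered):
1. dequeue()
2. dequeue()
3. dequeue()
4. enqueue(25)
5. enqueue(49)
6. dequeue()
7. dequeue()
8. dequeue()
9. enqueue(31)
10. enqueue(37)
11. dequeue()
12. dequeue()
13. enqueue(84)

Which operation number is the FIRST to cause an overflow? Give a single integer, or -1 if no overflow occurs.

Answer: -1

Derivation:
1. dequeue(): empty, no-op, size=0
2. dequeue(): empty, no-op, size=0
3. dequeue(): empty, no-op, size=0
4. enqueue(25): size=1
5. enqueue(49): size=2
6. dequeue(): size=1
7. dequeue(): size=0
8. dequeue(): empty, no-op, size=0
9. enqueue(31): size=1
10. enqueue(37): size=2
11. dequeue(): size=1
12. dequeue(): size=0
13. enqueue(84): size=1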